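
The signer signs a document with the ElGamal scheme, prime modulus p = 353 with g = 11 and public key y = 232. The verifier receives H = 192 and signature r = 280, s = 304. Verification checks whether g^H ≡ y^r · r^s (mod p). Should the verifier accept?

accept

Left side g^H mod p:
11^2 = 121
11^4 ≡ 121^2 = 14641 ≡ 168
11^8 ≡ 168^2 = 28224 ≡ 337
11^16 ≡ 337^2 = 113569 ≡ 256
11^32 ≡ 256^2 = 65536 ≡ 231
11^64 ≡ 231^2 = 53361 ≡ 58
11^128 ≡ 58^2 = 3364 ≡ 187
192 = 128 + 64, so 11^192 ≡ 187·58 ≡ 256 (mod 353)
Right side y^r · r^s mod p:
232^2 = 53824 ≡ 168
232^4 ≡ 168^2 = 28224 ≡ 337
232^8 ≡ 337^2 = 113569 ≡ 256
232^16 ≡ 256^2 = 65536 ≡ 231
232^32 ≡ 231^2 = 53361 ≡ 58
232^64 ≡ 58^2 = 3364 ≡ 187
232^128 ≡ 187^2 = 34969 ≡ 22
232^256 ≡ 22^2 = 484 ≡ 131
280 = 256 + 16 + 8, so 232^280 ≡ 131·231·256 ≡ 231 (mod 353)
280^2 = 78400 ≡ 34
280^4 ≡ 34^2 = 1156 ≡ 97
280^8 ≡ 97^2 = 9409 ≡ 231
280^16 ≡ 231^2 = 53361 ≡ 58
280^32 ≡ 58^2 = 3364 ≡ 187
280^64 ≡ 187^2 = 34969 ≡ 22
280^128 ≡ 22^2 = 484 ≡ 131
280^256 ≡ 131^2 = 17161 ≡ 217
304 = 256 + 32 + 16, so 280^304 ≡ 217·187·58 ≡ 131 (mod 353)
231·131 = 30261 ≡ 256 (mod 353)
256 ≡ 256 (mod 353), so the signature is genuine.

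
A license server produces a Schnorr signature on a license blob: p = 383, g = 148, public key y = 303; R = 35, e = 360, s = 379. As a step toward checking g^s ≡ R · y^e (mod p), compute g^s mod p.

158

148^2 = 21904 ≡ 73
148^4 ≡ 73^2 = 5329 ≡ 350
148^8 ≡ 350^2 = 122500 ≡ 323
148^16 ≡ 323^2 = 104329 ≡ 153
148^32 ≡ 153^2 = 23409 ≡ 46
148^64 ≡ 46^2 = 2116 ≡ 201
148^128 ≡ 201^2 = 40401 ≡ 186
148^256 ≡ 186^2 = 34596 ≡ 126
379 = 256 + 64 + 32 + 16 + 8 + 2 + 1, so 148^379 ≡ 126·201·46·153·323·73·148 ≡ 158 (mod 383)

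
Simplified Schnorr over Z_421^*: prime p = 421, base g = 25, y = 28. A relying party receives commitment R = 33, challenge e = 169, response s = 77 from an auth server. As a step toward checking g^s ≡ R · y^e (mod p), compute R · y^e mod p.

28^2 = 784 ≡ 363
28^4 ≡ 363^2 = 131769 ≡ 417
28^8 ≡ 417^2 = 173889 ≡ 16
28^16 ≡ 16^2 = 256
28^32 ≡ 256^2 = 65536 ≡ 281
28^64 ≡ 281^2 = 78961 ≡ 234
28^128 ≡ 234^2 = 54756 ≡ 26
169 = 128 + 32 + 8 + 1, so 28^169 ≡ 26·281·16·28 ≡ 234 (mod 421)
R · y^e ≡ 33·234 = 7722 ≡ 144 (mod 421)

144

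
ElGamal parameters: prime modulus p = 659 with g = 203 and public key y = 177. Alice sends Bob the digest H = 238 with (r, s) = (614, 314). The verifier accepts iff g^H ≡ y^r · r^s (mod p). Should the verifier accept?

Left side g^H mod p:
203^2 = 41209 ≡ 351
203^4 ≡ 351^2 = 123201 ≡ 627
203^8 ≡ 627^2 = 393129 ≡ 365
203^16 ≡ 365^2 = 133225 ≡ 107
203^32 ≡ 107^2 = 11449 ≡ 246
203^64 ≡ 246^2 = 60516 ≡ 547
203^128 ≡ 547^2 = 299209 ≡ 23
238 = 128 + 64 + 32 + 8 + 4 + 2, so 203^238 ≡ 23·547·246·365·627·351 ≡ 461 (mod 659)
Right side y^r · r^s mod p:
177^2 = 31329 ≡ 356
177^4 ≡ 356^2 = 126736 ≡ 208
177^8 ≡ 208^2 = 43264 ≡ 429
177^16 ≡ 429^2 = 184041 ≡ 180
177^32 ≡ 180^2 = 32400 ≡ 109
177^64 ≡ 109^2 = 11881 ≡ 19
177^128 ≡ 19^2 = 361
177^256 ≡ 361^2 = 130321 ≡ 498
177^512 ≡ 498^2 = 248004 ≡ 220
614 = 512 + 64 + 32 + 4 + 2, so 177^614 ≡ 220·19·109·208·356 ≡ 271 (mod 659)
614^2 = 376996 ≡ 48
614^4 ≡ 48^2 = 2304 ≡ 327
614^8 ≡ 327^2 = 106929 ≡ 171
614^16 ≡ 171^2 = 29241 ≡ 245
614^32 ≡ 245^2 = 60025 ≡ 56
614^64 ≡ 56^2 = 3136 ≡ 500
614^128 ≡ 500^2 = 250000 ≡ 239
614^256 ≡ 239^2 = 57121 ≡ 447
314 = 256 + 32 + 16 + 8 + 2, so 614^314 ≡ 447·56·245·171·48 ≡ 444 (mod 659)
271·444 = 120324 ≡ 386 (mod 659)
461 ≠ 386, so verification fails.

reject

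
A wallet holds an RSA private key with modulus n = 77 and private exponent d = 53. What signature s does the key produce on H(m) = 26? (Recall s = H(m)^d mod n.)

(H(m))^2 ≡ 26^2 = 676 ≡ 60
(H(m))^4 ≡ 60^2 = 3600 ≡ 58
(H(m))^8 ≡ 58^2 = 3364 ≡ 53
(H(m))^16 ≡ 53^2 = 2809 ≡ 37
(H(m))^32 ≡ 37^2 = 1369 ≡ 60
53 = 32 + 16 + 4 + 1, so (H(m))^53 ≡ 60·37·58·26 ≡ 31 (mod 77)

31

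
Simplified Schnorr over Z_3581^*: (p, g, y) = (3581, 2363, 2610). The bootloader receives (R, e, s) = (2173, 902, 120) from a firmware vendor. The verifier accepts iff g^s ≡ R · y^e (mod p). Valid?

g^s mod p:
2363^2 = 5583769 ≡ 990
2363^4 ≡ 990^2 = 980100 ≡ 2487
2363^8 ≡ 2487^2 = 6185169 ≡ 782
2363^16 ≡ 782^2 = 611524 ≡ 2754
2363^32 ≡ 2754^2 = 7584516 ≡ 3539
2363^64 ≡ 3539^2 = 12524521 ≡ 1764
120 = 64 + 32 + 16 + 8, so 2363^120 ≡ 1764·3539·2754·782 ≡ 2642 (mod 3581)
R · y^e mod p:
2610^2 = 6812100 ≡ 1038
2610^4 ≡ 1038^2 = 1077444 ≡ 3144
2610^8 ≡ 3144^2 = 9884736 ≡ 1176
2610^16 ≡ 1176^2 = 1382976 ≡ 710
2610^32 ≡ 710^2 = 504100 ≡ 2760
2610^64 ≡ 2760^2 = 7617600 ≡ 813
2610^128 ≡ 813^2 = 660969 ≡ 2065
2610^256 ≡ 2065^2 = 4264225 ≡ 2835
2610^512 ≡ 2835^2 = 8037225 ≡ 1461
902 = 512 + 256 + 128 + 4 + 2, so 2610^902 ≡ 1461·2835·2065·3144·1038 ≡ 2750 (mod 3581)
2173·2750 = 5975750 ≡ 2642 (mod 3581)
2642 ≡ 2642 (mod 3581); signature holds.

yes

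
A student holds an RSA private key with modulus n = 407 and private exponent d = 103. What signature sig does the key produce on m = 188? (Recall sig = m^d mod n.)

m^2 ≡ 188^2 = 35344 ≡ 342
m^4 ≡ 342^2 = 116964 ≡ 155
m^8 ≡ 155^2 = 24025 ≡ 12
m^16 ≡ 12^2 = 144
m^32 ≡ 144^2 = 20736 ≡ 386
m^64 ≡ 386^2 = 148996 ≡ 34
103 = 64 + 32 + 4 + 2 + 1, so m^103 ≡ 34·386·155·342·188 ≡ 67 (mod 407)

67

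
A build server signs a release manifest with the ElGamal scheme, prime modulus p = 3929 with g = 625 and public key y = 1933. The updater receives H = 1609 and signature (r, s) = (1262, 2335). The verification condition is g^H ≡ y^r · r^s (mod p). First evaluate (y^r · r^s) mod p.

Squares mod 3929: 1933^1≡1933, 1933^2≡10, 1933^4≡100, 1933^8≡2142, 1933^16≡3021, 1933^32≡3303, 1933^64≡2905, 1933^128≡3462, 1933^256≡1994, 1933^512≡3817, 1933^1024≡757
1262 = 1024 + 128 + 64 + 32 + 8 + 4 + 2, so 1933^1262 ≡ 757·3462·2905·3303·2142·100·10 ≡ 3504 (mod 3929)
Squares mod 3929: 1262^1≡1262, 1262^2≡1399, 1262^4≡559, 1262^8≡2090, 1262^16≡2981, 1262^32≡2892, 1262^64≡2752, 1262^128≡2321, 1262^256≡382, 1262^512≡551, 1262^1024≡1068, 1262^2048≡1214
2335 = 2048 + 256 + 16 + 8 + 4 + 2 + 1, so 1262^2335 ≡ 1214·382·2981·2090·559·1399·1262 ≡ 3483 (mod 3929)
y^r · r^s ≡ 3504·3483 = 12204432 ≡ 958 (mod 3929)

958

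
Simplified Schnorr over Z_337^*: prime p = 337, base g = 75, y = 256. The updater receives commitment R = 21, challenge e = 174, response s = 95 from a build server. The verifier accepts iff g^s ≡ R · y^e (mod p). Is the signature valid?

invalid

g^s mod p:
75^2 = 5625 ≡ 233
75^4 ≡ 233^2 = 54289 ≡ 32
75^8 ≡ 32^2 = 1024 ≡ 13
75^16 ≡ 13^2 = 169
75^32 ≡ 169^2 = 28561 ≡ 253
75^64 ≡ 253^2 = 64009 ≡ 316
95 = 64 + 16 + 8 + 4 + 2 + 1, so 75^95 ≡ 316·169·13·32·233·75 ≡ 37 (mod 337)
R · y^e mod p:
256^2 = 65536 ≡ 158
256^4 ≡ 158^2 = 24964 ≡ 26
256^8 ≡ 26^2 = 676 ≡ 2
256^16 ≡ 2^2 = 4
256^32 ≡ 4^2 = 16
256^64 ≡ 16^2 = 256
256^128 ≡ 256^2 = 65536 ≡ 158
174 = 128 + 32 + 8 + 4 + 2, so 256^174 ≡ 158·16·2·26·158 ≡ 64 (mod 337)
21·64 = 1344 ≡ 333 (mod 337)
37 ≠ 333; the check fails.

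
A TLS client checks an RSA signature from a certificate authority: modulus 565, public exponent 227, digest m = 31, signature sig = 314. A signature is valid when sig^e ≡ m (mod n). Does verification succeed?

fails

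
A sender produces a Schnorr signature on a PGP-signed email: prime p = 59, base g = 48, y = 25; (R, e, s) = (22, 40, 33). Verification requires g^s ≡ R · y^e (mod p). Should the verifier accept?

accept

g^s mod p:
48^2 = 2304 ≡ 3
48^4 ≡ 3^2 = 9
48^8 ≡ 9^2 = 81 ≡ 22
48^16 ≡ 22^2 = 484 ≡ 12
48^32 ≡ 12^2 = 144 ≡ 26
33 = 32 + 1, so 48^33 ≡ 26·48 ≡ 9 (mod 59)
R · y^e mod p:
25^2 = 625 ≡ 35
25^4 ≡ 35^2 = 1225 ≡ 45
25^8 ≡ 45^2 = 2025 ≡ 19
25^16 ≡ 19^2 = 361 ≡ 7
25^32 ≡ 7^2 = 49
40 = 32 + 8, so 25^40 ≡ 49·19 ≡ 46 (mod 59)
22·46 = 1012 ≡ 9 (mod 59)
9 ≡ 9 (mod 59); signature holds.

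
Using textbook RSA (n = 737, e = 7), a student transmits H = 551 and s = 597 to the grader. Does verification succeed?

s^2 ≡ 597^2 = 356409 ≡ 438
s^4 ≡ 438^2 = 191844 ≡ 224
7 = 4 + 2 + 1, so s^7 ≡ 224·438·597 ≡ 526 (mod 737)
s^7 mod 737 = 526, but H = 551.

fails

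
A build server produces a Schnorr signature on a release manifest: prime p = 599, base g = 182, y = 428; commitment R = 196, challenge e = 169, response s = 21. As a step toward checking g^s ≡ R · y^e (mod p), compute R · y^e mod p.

455

Squares mod 599: 428^1≡428, 428^2≡489, 428^4≡120, 428^8≡24, 428^16≡576, 428^32≡529, 428^64≡108, 428^128≡283
169 = 128 + 32 + 8 + 1, so 428^169 ≡ 283·529·24·428 ≡ 366 (mod 599)
R · y^e ≡ 196·366 = 71736 ≡ 455 (mod 599)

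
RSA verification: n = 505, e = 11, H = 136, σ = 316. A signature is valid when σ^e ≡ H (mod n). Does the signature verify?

σ^2 ≡ 316^2 = 99856 ≡ 371
σ^4 ≡ 371^2 = 137641 ≡ 281
σ^8 ≡ 281^2 = 78961 ≡ 181
11 = 8 + 2 + 1, so σ^11 ≡ 181·371·316 ≡ 121 (mod 505)
121 ≠ 136, so verification fails.

does not verify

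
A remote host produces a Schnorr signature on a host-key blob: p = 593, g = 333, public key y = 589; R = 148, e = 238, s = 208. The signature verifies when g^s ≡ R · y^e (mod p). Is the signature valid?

g^s mod p:
333^208 mod 593 = 311
R · y^e mod p:
589^238 mod 593 = 535
148·535 = 79180 ≡ 311 (mod 593)
311 ≡ 311 (mod 593); signature holds.

valid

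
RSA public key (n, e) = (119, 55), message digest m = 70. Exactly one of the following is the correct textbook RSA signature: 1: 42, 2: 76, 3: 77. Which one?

Candidate 1: Squares mod 119: 42^1≡42, 42^2≡98, 42^4≡84, 42^8≡35, 42^16≡35, 42^32≡35; 55 = 32 + 16 + 4 + 2 + 1, so 42^55 ≡ 35·35·84·98·42 ≡ 49 (mod 119)
Candidate 2: Squares mod 119: 76^1≡76, 76^2≡64, 76^4≡50, 76^8≡1, 76^16≡1, 76^32≡1; 55 = 32 + 16 + 4 + 2 + 1, so 76^55 ≡ 1·1·50·64·76 ≡ 83 (mod 119)
Candidate 3: Squares mod 119: 77^1≡77, 77^2≡98, 77^4≡84, 77^8≡35, 77^16≡35, 77^32≡35; 55 = 32 + 16 + 4 + 2 + 1, so 77^55 ≡ 35·35·84·98·77 ≡ 70 (mod 119)
  → matches m = 70

3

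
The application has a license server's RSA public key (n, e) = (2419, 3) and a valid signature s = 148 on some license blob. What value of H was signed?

332

Squares mod 2419: s^1≡148, s^2≡133
3 = 2 + 1, so s^3 ≡ 133·148 ≡ 332 (mod 2419)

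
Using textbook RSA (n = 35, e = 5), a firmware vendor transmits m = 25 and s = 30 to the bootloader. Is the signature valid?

s^2 ≡ 30^2 = 900 ≡ 25
s^4 ≡ 25^2 = 625 ≡ 30
5 = 4 + 1, so s^5 ≡ 30·30 ≡ 25 (mod 35)
25 = m, so the signature checks out.

valid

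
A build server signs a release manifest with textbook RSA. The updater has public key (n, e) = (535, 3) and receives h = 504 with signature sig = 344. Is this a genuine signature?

genuine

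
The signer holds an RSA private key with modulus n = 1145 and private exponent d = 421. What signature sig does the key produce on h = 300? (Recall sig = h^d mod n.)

1015

h^2 ≡ 300^2 = 90000 ≡ 690
h^4 ≡ 690^2 = 476100 ≡ 925
h^8 ≡ 925^2 = 855625 ≡ 310
h^16 ≡ 310^2 = 96100 ≡ 1065
h^32 ≡ 1065^2 = 1134225 ≡ 675
h^64 ≡ 675^2 = 455625 ≡ 1060
h^128 ≡ 1060^2 = 1123600 ≡ 355
h^256 ≡ 355^2 = 126025 ≡ 75
421 = 256 + 128 + 32 + 4 + 1, so h^421 ≡ 75·355·675·925·300 ≡ 1015 (mod 1145)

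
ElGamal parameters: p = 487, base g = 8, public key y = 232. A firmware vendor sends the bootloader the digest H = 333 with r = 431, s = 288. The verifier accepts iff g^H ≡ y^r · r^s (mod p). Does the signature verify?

verifies

Left side g^H mod p:
8^2 = 64
8^4 ≡ 64^2 = 4096 ≡ 200
8^8 ≡ 200^2 = 40000 ≡ 66
8^16 ≡ 66^2 = 4356 ≡ 460
8^32 ≡ 460^2 = 211600 ≡ 242
8^64 ≡ 242^2 = 58564 ≡ 124
8^128 ≡ 124^2 = 15376 ≡ 279
8^256 ≡ 279^2 = 77841 ≡ 408
333 = 256 + 64 + 8 + 4 + 1, so 8^333 ≡ 408·124·66·200·8 ≡ 41 (mod 487)
Right side y^r · r^s mod p:
232^2 = 53824 ≡ 254
232^4 ≡ 254^2 = 64516 ≡ 232
232^8 ≡ 232^2 = 53824 ≡ 254
232^16 ≡ 254^2 = 64516 ≡ 232
232^32 ≡ 232^2 = 53824 ≡ 254
232^64 ≡ 254^2 = 64516 ≡ 232
232^128 ≡ 232^2 = 53824 ≡ 254
232^256 ≡ 254^2 = 64516 ≡ 232
431 = 256 + 128 + 32 + 8 + 4 + 2 + 1, so 232^431 ≡ 232·254·254·254·232·254·232 ≡ 254 (mod 487)
431^2 = 185761 ≡ 214
431^4 ≡ 214^2 = 45796 ≡ 18
431^8 ≡ 18^2 = 324
431^16 ≡ 324^2 = 104976 ≡ 271
431^32 ≡ 271^2 = 73441 ≡ 391
431^64 ≡ 391^2 = 152881 ≡ 450
431^128 ≡ 450^2 = 202500 ≡ 395
431^256 ≡ 395^2 = 156025 ≡ 185
288 = 256 + 32, so 431^288 ≡ 185·391 ≡ 259 (mod 487)
254·259 = 65786 ≡ 41 (mod 487)
41 ≡ 41 (mod 487), so the signature is genuine.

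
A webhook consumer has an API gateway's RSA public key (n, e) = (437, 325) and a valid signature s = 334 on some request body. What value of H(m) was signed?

239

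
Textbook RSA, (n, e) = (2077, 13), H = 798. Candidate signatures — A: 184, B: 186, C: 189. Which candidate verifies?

A

Candidate A: Squares mod 2077: 184^1≡184, 184^2≡624, 184^4≡977, 184^8≡1186; 13 = 8 + 4 + 1, so 184^13 ≡ 1186·977·184 ≡ 798 (mod 2077)
  → matches H = 798
Candidate B: Squares mod 2077: 186^1≡186, 186^2≡1364, 186^4≡1581, 186^8≡930; 13 = 8 + 4 + 1, so 186^13 ≡ 930·1581·186 ≡ 713 (mod 2077)
Candidate C: Squares mod 2077: 189^1≡189, 189^2≡412, 189^4≡1507, 189^8≡888; 13 = 8 + 4 + 1, so 189^13 ≡ 888·1507·189 ≡ 303 (mod 2077)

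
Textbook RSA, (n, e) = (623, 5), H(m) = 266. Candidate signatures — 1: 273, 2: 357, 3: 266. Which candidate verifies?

3

Candidate 1: Squares mod 623: 273^1≡273, 273^2≡392, 273^4≡406; 5 = 4 + 1, so 273^5 ≡ 406·273 ≡ 567 (mod 623)
Candidate 2: Squares mod 623: 357^1≡357, 357^2≡357, 357^4≡357; 5 = 4 + 1, so 357^5 ≡ 357·357 ≡ 357 (mod 623)
Candidate 3: Squares mod 623: 266^1≡266, 266^2≡357, 266^4≡357; 5 = 4 + 1, so 266^5 ≡ 357·266 ≡ 266 (mod 623)
  → matches H(m) = 266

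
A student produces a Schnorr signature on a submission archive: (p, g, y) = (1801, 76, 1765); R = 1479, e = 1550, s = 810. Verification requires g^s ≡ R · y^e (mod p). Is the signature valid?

g^s mod p:
76^2 = 5776 ≡ 373
76^4 ≡ 373^2 = 139129 ≡ 452
76^8 ≡ 452^2 = 204304 ≡ 791
76^16 ≡ 791^2 = 625681 ≡ 734
76^32 ≡ 734^2 = 538756 ≡ 257
76^64 ≡ 257^2 = 66049 ≡ 1213
76^128 ≡ 1213^2 = 1471369 ≡ 1753
76^256 ≡ 1753^2 = 3073009 ≡ 503
76^512 ≡ 503^2 = 253009 ≡ 869
810 = 512 + 256 + 32 + 8 + 2, so 76^810 ≡ 869·503·257·791·373 ≡ 240 (mod 1801)
R · y^e mod p:
1765^2 = 3115225 ≡ 1296
1765^4 ≡ 1296^2 = 1679616 ≡ 1084
1765^8 ≡ 1084^2 = 1175056 ≡ 804
1765^16 ≡ 804^2 = 646416 ≡ 1658
1765^32 ≡ 1658^2 = 2748964 ≡ 638
1765^64 ≡ 638^2 = 407044 ≡ 18
1765^128 ≡ 18^2 = 324
1765^256 ≡ 324^2 = 104976 ≡ 518
1765^512 ≡ 518^2 = 268324 ≡ 1776
1765^1024 ≡ 1776^2 = 3154176 ≡ 625
1550 = 1024 + 512 + 8 + 4 + 2, so 1765^1550 ≡ 625·1776·804·1084·1296 ≡ 925 (mod 1801)
1479·925 = 1368075 ≡ 1116 (mod 1801)
240 ≠ 1116; the check fails.

invalid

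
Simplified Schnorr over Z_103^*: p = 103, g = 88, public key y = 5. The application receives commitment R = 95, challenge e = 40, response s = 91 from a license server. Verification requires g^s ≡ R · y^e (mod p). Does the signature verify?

g^s mod p:
Squares mod 103: 88^1≡88, 88^2≡19, 88^4≡52, 88^8≡26, 88^16≡58, 88^32≡68, 88^64≡92
91 = 64 + 16 + 8 + 2 + 1, so 88^91 ≡ 92·58·26·19·88 ≡ 86 (mod 103)
R · y^e mod p:
Squares mod 103: 5^1≡5, 5^2≡25, 5^4≡7, 5^8≡49, 5^16≡32, 5^32≡97
40 = 32 + 8, so 5^40 ≡ 97·49 ≡ 15 (mod 103)
95·15 = 1425 ≡ 86 (mod 103)
86 ≡ 86 (mod 103); signature holds.

verifies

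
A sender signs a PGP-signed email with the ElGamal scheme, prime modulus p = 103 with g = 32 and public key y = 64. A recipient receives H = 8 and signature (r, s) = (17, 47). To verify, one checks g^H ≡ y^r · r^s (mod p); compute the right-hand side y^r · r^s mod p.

64^17 mod 103 = 1
17^47 mod 103 = 60
y^r · r^s ≡ 1·60 = 60 ≡ 60 (mod 103)

60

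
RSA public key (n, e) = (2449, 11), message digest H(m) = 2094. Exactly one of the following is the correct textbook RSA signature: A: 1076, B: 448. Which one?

A

Candidate A: 1076^2 = 1157776 ≡ 1848; 1076^4 ≡ 1848^2 = 3415104 ≡ 1198; 1076^8 ≡ 1198^2 = 1435204 ≡ 90; 11 = 8 + 2 + 1, so 1076^11 ≡ 90·1848·1076 ≡ 2094 (mod 2449)
  → matches H(m) = 2094
Candidate B: 448^2 = 200704 ≡ 2335; 448^4 ≡ 2335^2 = 5452225 ≡ 751; 448^8 ≡ 751^2 = 564001 ≡ 731; 11 = 8 + 2 + 1, so 448^11 ≡ 731·2335·448 ≡ 1373 (mod 2449)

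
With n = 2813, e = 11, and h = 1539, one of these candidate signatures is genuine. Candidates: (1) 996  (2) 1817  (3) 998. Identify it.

1

Candidate 1: Squares mod 2813: 996^1≡996, 996^2≡1840, 996^4≡1561, 996^8≡663; 11 = 8 + 2 + 1, so 996^11 ≡ 663·1840·996 ≡ 1539 (mod 2813)
  → matches h = 1539
Candidate 2: Squares mod 2813: 1817^1≡1817, 1817^2≡1840, 1817^4≡1561, 1817^8≡663; 11 = 8 + 2 + 1, so 1817^11 ≡ 663·1840·1817 ≡ 1274 (mod 2813)
Candidate 3: Squares mod 2813: 998^1≡998, 998^2≡202, 998^4≡1422, 998^8≡2350; 11 = 8 + 2 + 1, so 998^11 ≡ 2350·202·998 ≡ 2018 (mod 2813)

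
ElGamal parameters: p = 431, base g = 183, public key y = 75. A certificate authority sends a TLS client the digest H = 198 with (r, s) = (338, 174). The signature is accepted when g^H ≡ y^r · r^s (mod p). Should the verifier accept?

reject

Left side g^H mod p:
Squares mod 431: 183^1≡183, 183^2≡302, 183^4≡263, 183^8≡209, 183^16≡150, 183^32≡88, 183^64≡417, 183^128≡196
198 = 128 + 64 + 4 + 2, so 183^198 ≡ 196·417·263·302 ≡ 119 (mod 431)
Right side y^r · r^s mod p:
Squares mod 431: 75^1≡75, 75^2≡22, 75^4≡53, 75^8≡223, 75^16≡164, 75^32≡174, 75^64≡106, 75^128≡30, 75^256≡38
338 = 256 + 64 + 16 + 2, so 75^338 ≡ 38·106·164·22 ≡ 135 (mod 431)
Squares mod 431: 338^1≡338, 338^2≡29, 338^4≡410, 338^8≡10, 338^16≡100, 338^32≡87, 338^64≡242, 338^128≡379
174 = 128 + 32 + 8 + 4 + 2, so 338^174 ≡ 379·87·10·410·29 ≡ 347 (mod 431)
135·347 = 46845 ≡ 297 (mod 431)
119 ≠ 297, so verification fails.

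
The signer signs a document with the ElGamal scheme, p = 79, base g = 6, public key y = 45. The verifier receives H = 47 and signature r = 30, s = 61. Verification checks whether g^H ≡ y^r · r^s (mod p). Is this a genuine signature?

genuine

Left side g^H mod p:
6^47 mod 79 = 3
Right side y^r · r^s mod p:
45^30 mod 79 = 67
30^61 mod 79 = 59
67·59 = 3953 ≡ 3 (mod 79)
3 ≡ 3 (mod 79), so the signature is genuine.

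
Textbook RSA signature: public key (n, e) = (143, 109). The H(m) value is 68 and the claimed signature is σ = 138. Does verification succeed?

σ^2 ≡ 138^2 = 19044 ≡ 25
σ^4 ≡ 25^2 = 625 ≡ 53
σ^8 ≡ 53^2 = 2809 ≡ 92
σ^16 ≡ 92^2 = 8464 ≡ 27
σ^32 ≡ 27^2 = 729 ≡ 14
σ^64 ≡ 14^2 = 196 ≡ 53
109 = 64 + 32 + 8 + 4 + 1, so σ^109 ≡ 53·14·92·53·138 ≡ 112 (mod 143)
The recovered value 112 does not match the digest 68.

fails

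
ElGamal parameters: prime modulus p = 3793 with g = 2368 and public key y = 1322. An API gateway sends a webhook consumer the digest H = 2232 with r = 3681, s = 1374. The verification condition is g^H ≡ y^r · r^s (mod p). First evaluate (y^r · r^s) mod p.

1322^3681 mod 3793 = 2176
3681^1374 mod 3793 = 95
y^r · r^s ≡ 2176·95 = 206720 ≡ 1898 (mod 3793)

1898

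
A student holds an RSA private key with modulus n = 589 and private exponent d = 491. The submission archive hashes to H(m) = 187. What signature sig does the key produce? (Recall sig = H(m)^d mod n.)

156

(H(m))^491 mod 589 = 156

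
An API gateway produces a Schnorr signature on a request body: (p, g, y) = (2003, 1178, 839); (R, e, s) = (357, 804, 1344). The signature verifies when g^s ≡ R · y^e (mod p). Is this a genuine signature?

forged

g^s mod p:
1178^2 = 1387684 ≡ 1608
1178^4 ≡ 1608^2 = 2585664 ≡ 1794
1178^8 ≡ 1794^2 = 3218436 ≡ 1618
1178^16 ≡ 1618^2 = 2617924 ≡ 3
1178^32 ≡ 3^2 = 9
1178^64 ≡ 9^2 = 81
1178^128 ≡ 81^2 = 6561 ≡ 552
1178^256 ≡ 552^2 = 304704 ≡ 248
1178^512 ≡ 248^2 = 61504 ≡ 1414
1178^1024 ≡ 1414^2 = 1999396 ≡ 402
1344 = 1024 + 256 + 64, so 1178^1344 ≡ 402·248·81 ≡ 1283 (mod 2003)
R · y^e mod p:
839^2 = 703921 ≡ 868
839^4 ≡ 868^2 = 753424 ≡ 296
839^8 ≡ 296^2 = 87616 ≡ 1487
839^16 ≡ 1487^2 = 2211169 ≡ 1860
839^32 ≡ 1860^2 = 3459600 ≡ 419
839^64 ≡ 419^2 = 175561 ≡ 1300
839^128 ≡ 1300^2 = 1690000 ≡ 1471
839^256 ≡ 1471^2 = 2163841 ≡ 601
839^512 ≡ 601^2 = 361201 ≡ 661
804 = 512 + 256 + 32 + 4, so 839^804 ≡ 661·601·419·296 ≡ 108 (mod 2003)
357·108 = 38556 ≡ 499 (mod 2003)
1283 ≠ 499; the check fails.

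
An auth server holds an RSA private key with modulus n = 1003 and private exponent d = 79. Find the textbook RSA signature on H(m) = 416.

831

Squares mod 1003: (H(m))^1≡416, (H(m))^2≡540, (H(m))^4≡730, (H(m))^8≡307, (H(m))^16≡970, (H(m))^32≡86, (H(m))^64≡375
79 = 64 + 8 + 4 + 2 + 1, so (H(m))^79 ≡ 375·307·730·540·416 ≡ 831 (mod 1003)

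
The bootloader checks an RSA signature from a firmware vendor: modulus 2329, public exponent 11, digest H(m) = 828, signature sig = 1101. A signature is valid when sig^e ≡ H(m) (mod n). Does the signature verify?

does not verify

Squares mod 2329: sig^1≡1101, sig^2≡1121, sig^4≡1310, sig^8≡1956
11 = 8 + 2 + 1, so sig^11 ≡ 1956·1121·1101 ≡ 2010 (mod 2329)
2010 ≠ 828, so verification fails.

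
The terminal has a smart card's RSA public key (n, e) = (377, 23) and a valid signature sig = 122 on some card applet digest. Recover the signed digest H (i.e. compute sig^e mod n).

138

sig^2 ≡ 122^2 = 14884 ≡ 181
sig^4 ≡ 181^2 = 32761 ≡ 339
sig^8 ≡ 339^2 = 114921 ≡ 313
sig^16 ≡ 313^2 = 97969 ≡ 326
23 = 16 + 4 + 2 + 1, so sig^23 ≡ 326·339·181·122 ≡ 138 (mod 377)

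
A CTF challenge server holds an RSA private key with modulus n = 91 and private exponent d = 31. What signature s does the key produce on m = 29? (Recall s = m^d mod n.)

29

m^2 ≡ 29^2 = 841 ≡ 22
m^4 ≡ 22^2 = 484 ≡ 29
m^8 ≡ 29^2 = 841 ≡ 22
m^16 ≡ 22^2 = 484 ≡ 29
31 = 16 + 8 + 4 + 2 + 1, so m^31 ≡ 29·22·29·22·29 ≡ 29 (mod 91)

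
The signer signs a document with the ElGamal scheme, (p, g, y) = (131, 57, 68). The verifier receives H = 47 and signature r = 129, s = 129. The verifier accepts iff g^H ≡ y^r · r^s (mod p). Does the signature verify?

Left side g^H mod p:
Squares mod 131: 57^1≡57, 57^2≡105, 57^4≡21, 57^8≡48, 57^16≡77, 57^32≡34
47 = 32 + 8 + 4 + 2 + 1, so 57^47 ≡ 34·48·21·105·57 ≡ 85 (mod 131)
Right side y^r · r^s mod p:
Squares mod 131: 68^1≡68, 68^2≡39, 68^4≡80, 68^8≡112, 68^16≡99, 68^32≡107, 68^64≡52, 68^128≡84
129 = 128 + 1, so 68^129 ≡ 84·68 ≡ 79 (mod 131)
Squares mod 131: 129^1≡129, 129^2≡4, 129^4≡16, 129^8≡125, 129^16≡36, 129^32≡117, 129^64≡65, 129^128≡33
129 = 128 + 1, so 129^129 ≡ 33·129 ≡ 65 (mod 131)
79·65 = 5135 ≡ 26 (mod 131)
85 ≠ 26, so verification fails.

does not verify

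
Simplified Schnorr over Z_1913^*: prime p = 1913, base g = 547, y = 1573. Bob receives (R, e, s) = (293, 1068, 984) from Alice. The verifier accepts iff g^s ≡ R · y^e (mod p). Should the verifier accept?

reject

g^s mod p:
Squares mod 1913: 547^1≡547, 547^2≡781, 547^4≡1627, 547^8≡1450, 547^16≡113, 547^32≡1291, 547^64≡458, 547^128≡1247, 547^256≡1653, 547^512≡645
984 = 512 + 256 + 128 + 64 + 16 + 8, so 547^984 ≡ 645·1653·1247·458·113·1450 ≡ 252 (mod 1913)
R · y^e mod p:
Squares mod 1913: 1573^1≡1573, 1573^2≡820, 1573^4≡937, 1573^8≡1815, 1573^16≡39, 1573^32≡1521, 1573^64≡624, 1573^128≡1037, 1573^256≡263, 1573^512≡301, 1573^1024≡690
1068 = 1024 + 32 + 8 + 4, so 1573^1068 ≡ 690·1521·1815·937 ≡ 1494 (mod 1913)
293·1494 = 437742 ≡ 1578 (mod 1913)
252 ≠ 1578; the check fails.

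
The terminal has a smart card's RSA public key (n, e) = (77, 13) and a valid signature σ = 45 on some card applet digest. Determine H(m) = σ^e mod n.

σ^2 ≡ 45^2 = 2025 ≡ 23
σ^4 ≡ 23^2 = 529 ≡ 67
σ^8 ≡ 67^2 = 4489 ≡ 23
13 = 8 + 4 + 1, so σ^13 ≡ 23·67·45 ≡ 45 (mod 77)

45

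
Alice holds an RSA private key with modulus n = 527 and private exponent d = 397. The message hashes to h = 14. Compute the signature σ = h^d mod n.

h^2 ≡ 14^2 = 196
h^4 ≡ 196^2 = 38416 ≡ 472
h^8 ≡ 472^2 = 222784 ≡ 390
h^16 ≡ 390^2 = 152100 ≡ 324
h^32 ≡ 324^2 = 104976 ≡ 103
h^64 ≡ 103^2 = 10609 ≡ 69
h^128 ≡ 69^2 = 4761 ≡ 18
h^256 ≡ 18^2 = 324
397 = 256 + 128 + 8 + 4 + 1, so h^397 ≡ 324·18·390·472·14 ≡ 515 (mod 527)

515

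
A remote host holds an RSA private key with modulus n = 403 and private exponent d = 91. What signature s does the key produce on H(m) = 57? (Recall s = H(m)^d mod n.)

(H(m))^2 ≡ 57^2 = 3249 ≡ 25
(H(m))^4 ≡ 25^2 = 625 ≡ 222
(H(m))^8 ≡ 222^2 = 49284 ≡ 118
(H(m))^16 ≡ 118^2 = 13924 ≡ 222
(H(m))^32 ≡ 222^2 = 49284 ≡ 118
(H(m))^64 ≡ 118^2 = 13924 ≡ 222
91 = 64 + 16 + 8 + 2 + 1, so (H(m))^91 ≡ 222·222·118·25·57 ≡ 398 (mod 403)

398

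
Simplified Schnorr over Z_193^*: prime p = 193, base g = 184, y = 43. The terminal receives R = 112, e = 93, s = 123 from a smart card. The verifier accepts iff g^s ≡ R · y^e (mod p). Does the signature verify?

does not verify

g^s mod p:
184^2 = 33856 ≡ 81
184^4 ≡ 81^2 = 6561 ≡ 192
184^8 ≡ 192^2 = 36864 ≡ 1
184^16 ≡ 1^2 = 1
184^32 ≡ 1^2 = 1
184^64 ≡ 1^2 = 1
123 = 64 + 32 + 16 + 8 + 2 + 1, so 184^123 ≡ 1·1·1·1·81·184 ≡ 43 (mod 193)
R · y^e mod p:
43^2 = 1849 ≡ 112
43^4 ≡ 112^2 = 12544 ≡ 192
43^8 ≡ 192^2 = 36864 ≡ 1
43^16 ≡ 1^2 = 1
43^32 ≡ 1^2 = 1
43^64 ≡ 1^2 = 1
93 = 64 + 16 + 8 + 4 + 1, so 43^93 ≡ 1·1·1·192·43 ≡ 150 (mod 193)
112·150 = 16800 ≡ 9 (mod 193)
43 ≠ 9; the check fails.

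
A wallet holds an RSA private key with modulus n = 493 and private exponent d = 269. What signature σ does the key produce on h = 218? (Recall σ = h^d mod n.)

Squares mod 493: h^1≡218, h^2≡196, h^4≡455, h^8≡458, h^16≡239, h^32≡426, h^64≡52, h^128≡239, h^256≡426
269 = 256 + 8 + 4 + 1, so h^269 ≡ 426·458·455·218 ≡ 192 (mod 493)

192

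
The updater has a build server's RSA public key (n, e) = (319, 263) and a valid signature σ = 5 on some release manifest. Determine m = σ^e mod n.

σ^2 ≡ 5^2 = 25
σ^4 ≡ 25^2 = 625 ≡ 306
σ^8 ≡ 306^2 = 93636 ≡ 169
σ^16 ≡ 169^2 = 28561 ≡ 170
σ^32 ≡ 170^2 = 28900 ≡ 190
σ^64 ≡ 190^2 = 36100 ≡ 53
σ^128 ≡ 53^2 = 2809 ≡ 257
σ^256 ≡ 257^2 = 66049 ≡ 16
263 = 256 + 4 + 2 + 1, so σ^263 ≡ 16·306·25·5 ≡ 158 (mod 319)

158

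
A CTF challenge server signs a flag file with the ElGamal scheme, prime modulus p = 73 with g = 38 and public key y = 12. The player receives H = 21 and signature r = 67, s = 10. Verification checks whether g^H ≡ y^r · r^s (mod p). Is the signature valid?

Left side g^H mod p:
Squares mod 73: 38^1≡38, 38^2≡57, 38^4≡37, 38^8≡55, 38^16≡32
21 = 16 + 4 + 1, so 38^21 ≡ 32·37·38 ≡ 24 (mod 73)
Right side y^r · r^s mod p:
Squares mod 73: 12^1≡12, 12^2≡71, 12^4≡4, 12^8≡16, 12^16≡37, 12^32≡55, 12^64≡32
67 = 64 + 2 + 1, so 12^67 ≡ 32·71·12 ≡ 35 (mod 73)
Squares mod 73: 67^1≡67, 67^2≡36, 67^4≡55, 67^8≡32
10 = 8 + 2, so 67^10 ≡ 32·36 ≡ 57 (mod 73)
35·57 = 1995 ≡ 24 (mod 73)
24 ≡ 24 (mod 73), so the signature is genuine.

valid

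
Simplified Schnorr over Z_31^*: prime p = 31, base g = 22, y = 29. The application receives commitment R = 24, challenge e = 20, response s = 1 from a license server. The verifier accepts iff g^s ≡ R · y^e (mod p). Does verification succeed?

fails

g^s mod p:
22^1 mod 31 = 22
R · y^e mod p:
Squares mod 31: 29^1≡29, 29^2≡4, 29^4≡16, 29^8≡8, 29^16≡2
20 = 16 + 4, so 29^20 ≡ 2·16 ≡ 1 (mod 31)
24·1 = 24 ≡ 24 (mod 31)
22 ≠ 24; the check fails.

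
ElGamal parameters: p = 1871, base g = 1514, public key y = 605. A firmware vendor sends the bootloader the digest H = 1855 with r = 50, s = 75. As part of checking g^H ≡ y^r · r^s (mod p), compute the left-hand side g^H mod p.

1514^2 = 2292196 ≡ 221
1514^4 ≡ 221^2 = 48841 ≡ 195
1514^8 ≡ 195^2 = 38025 ≡ 605
1514^16 ≡ 605^2 = 366025 ≡ 1180
1514^32 ≡ 1180^2 = 1392400 ≡ 376
1514^64 ≡ 376^2 = 141376 ≡ 1051
1514^128 ≡ 1051^2 = 1104601 ≡ 711
1514^256 ≡ 711^2 = 505521 ≡ 351
1514^512 ≡ 351^2 = 123201 ≡ 1586
1514^1024 ≡ 1586^2 = 2515396 ≡ 772
1855 = 1024 + 512 + 256 + 32 + 16 + 8 + 4 + 2 + 1, so 1514^1855 ≡ 772·1586·351·376·1180·605·195·221·1514 ≡ 1089 (mod 1871)

1089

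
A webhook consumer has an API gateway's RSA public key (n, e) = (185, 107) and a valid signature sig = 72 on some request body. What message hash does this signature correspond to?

18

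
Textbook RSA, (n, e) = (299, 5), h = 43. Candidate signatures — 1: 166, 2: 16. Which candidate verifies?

Candidate 1: Squares mod 299: 166^1≡166, 166^2≡48, 166^4≡211; 5 = 4 + 1, so 166^5 ≡ 211·166 ≡ 43 (mod 299)
  → matches h = 43
Candidate 2: Squares mod 299: 16^1≡16, 16^2≡256, 16^4≡55; 5 = 4 + 1, so 16^5 ≡ 55·16 ≡ 282 (mod 299)

1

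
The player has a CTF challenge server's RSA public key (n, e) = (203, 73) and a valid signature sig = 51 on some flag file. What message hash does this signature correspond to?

121

sig^2 ≡ 51^2 = 2601 ≡ 165
sig^4 ≡ 165^2 = 27225 ≡ 23
sig^8 ≡ 23^2 = 529 ≡ 123
sig^16 ≡ 123^2 = 15129 ≡ 107
sig^32 ≡ 107^2 = 11449 ≡ 81
sig^64 ≡ 81^2 = 6561 ≡ 65
73 = 64 + 8 + 1, so sig^73 ≡ 65·123·51 ≡ 121 (mod 203)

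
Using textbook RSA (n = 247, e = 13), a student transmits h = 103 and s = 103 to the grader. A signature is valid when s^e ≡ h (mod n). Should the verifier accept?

accept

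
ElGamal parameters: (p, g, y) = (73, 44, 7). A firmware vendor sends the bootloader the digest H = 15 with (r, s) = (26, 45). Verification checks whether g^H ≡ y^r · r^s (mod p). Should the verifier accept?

Left side g^H mod p:
44^2 = 1936 ≡ 38
44^4 ≡ 38^2 = 1444 ≡ 57
44^8 ≡ 57^2 = 3249 ≡ 37
15 = 8 + 4 + 2 + 1, so 44^15 ≡ 37·57·38·44 ≡ 56 (mod 73)
Right side y^r · r^s mod p:
7^2 = 49
7^4 ≡ 49^2 = 2401 ≡ 65
7^8 ≡ 65^2 = 4225 ≡ 64
7^16 ≡ 64^2 = 4096 ≡ 8
26 = 16 + 8 + 2, so 7^26 ≡ 8·64·49 ≡ 49 (mod 73)
26^2 = 676 ≡ 19
26^4 ≡ 19^2 = 361 ≡ 69
26^8 ≡ 69^2 = 4761 ≡ 16
26^16 ≡ 16^2 = 256 ≡ 37
26^32 ≡ 37^2 = 1369 ≡ 55
45 = 32 + 8 + 4 + 1, so 26^45 ≡ 55·16·69·26 ≡ 22 (mod 73)
49·22 = 1078 ≡ 56 (mod 73)
56 ≡ 56 (mod 73), so the signature is genuine.

accept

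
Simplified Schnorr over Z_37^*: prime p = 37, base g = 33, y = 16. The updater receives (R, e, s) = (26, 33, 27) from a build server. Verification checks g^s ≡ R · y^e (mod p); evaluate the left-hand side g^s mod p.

1

33^2 = 1089 ≡ 16
33^4 ≡ 16^2 = 256 ≡ 34
33^8 ≡ 34^2 = 1156 ≡ 9
33^16 ≡ 9^2 = 81 ≡ 7
27 = 16 + 8 + 2 + 1, so 33^27 ≡ 7·9·16·33 ≡ 1 (mod 37)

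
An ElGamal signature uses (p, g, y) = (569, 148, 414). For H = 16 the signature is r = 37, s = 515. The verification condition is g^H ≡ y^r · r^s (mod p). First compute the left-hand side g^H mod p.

439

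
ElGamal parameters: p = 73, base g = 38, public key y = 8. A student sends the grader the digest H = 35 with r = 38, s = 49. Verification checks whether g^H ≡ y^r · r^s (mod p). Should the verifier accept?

reject

Left side g^H mod p:
Squares mod 73: 38^1≡38, 38^2≡57, 38^4≡37, 38^8≡55, 38^16≡32, 38^32≡2
35 = 32 + 2 + 1, so 38^35 ≡ 2·57·38 ≡ 25 (mod 73)
Right side y^r · r^s mod p:
Squares mod 73: 8^1≡8, 8^2≡64, 8^4≡8, 8^8≡64, 8^16≡8, 8^32≡64
38 = 32 + 4 + 2, so 8^38 ≡ 64·8·64 ≡ 64 (mod 73)
Squares mod 73: 38^1≡38, 38^2≡57, 38^4≡37, 38^8≡55, 38^16≡32, 38^32≡2
49 = 32 + 16 + 1, so 38^49 ≡ 2·32·38 ≡ 23 (mod 73)
64·23 = 1472 ≡ 12 (mod 73)
25 ≠ 12, so verification fails.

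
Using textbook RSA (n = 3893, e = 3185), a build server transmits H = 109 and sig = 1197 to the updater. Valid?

yes

sig^2 ≡ 1197^2 = 1432809 ≡ 185
sig^4 ≡ 185^2 = 34225 ≡ 3081
sig^8 ≡ 3081^2 = 9492561 ≡ 1427
sig^16 ≡ 1427^2 = 2036329 ≡ 290
sig^32 ≡ 290^2 = 84100 ≡ 2347
sig^64 ≡ 2347^2 = 5508409 ≡ 3707
sig^128 ≡ 3707^2 = 13741849 ≡ 3452
sig^256 ≡ 3452^2 = 11916304 ≡ 3724
sig^512 ≡ 3724^2 = 13868176 ≡ 1310
sig^1024 ≡ 1310^2 = 1716100 ≡ 3180
sig^2048 ≡ 3180^2 = 10112400 ≡ 2279
3185 = 2048 + 1024 + 64 + 32 + 16 + 1, so sig^3185 ≡ 2279·3180·3707·2347·290·1197 ≡ 109 (mod 3893)
sig^3185 mod 3893 = 109 matches H.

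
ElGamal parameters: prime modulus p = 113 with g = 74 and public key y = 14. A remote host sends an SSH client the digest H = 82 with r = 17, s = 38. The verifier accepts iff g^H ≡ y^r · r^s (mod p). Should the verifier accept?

Left side g^H mod p:
74^2 = 5476 ≡ 52
74^4 ≡ 52^2 = 2704 ≡ 105
74^8 ≡ 105^2 = 11025 ≡ 64
74^16 ≡ 64^2 = 4096 ≡ 28
74^32 ≡ 28^2 = 784 ≡ 106
74^64 ≡ 106^2 = 11236 ≡ 49
82 = 64 + 16 + 2, so 74^82 ≡ 49·28·52 ≡ 41 (mod 113)
Right side y^r · r^s mod p:
14^2 = 196 ≡ 83
14^4 ≡ 83^2 = 6889 ≡ 109
14^8 ≡ 109^2 = 11881 ≡ 16
14^16 ≡ 16^2 = 256 ≡ 30
17 = 16 + 1, so 14^17 ≡ 30·14 ≡ 81 (mod 113)
17^2 = 289 ≡ 63
17^4 ≡ 63^2 = 3969 ≡ 14
17^8 ≡ 14^2 = 196 ≡ 83
17^16 ≡ 83^2 = 6889 ≡ 109
17^32 ≡ 109^2 = 11881 ≡ 16
38 = 32 + 4 + 2, so 17^38 ≡ 16·14·63 ≡ 100 (mod 113)
81·100 = 8100 ≡ 77 (mod 113)
41 ≠ 77, so verification fails.

reject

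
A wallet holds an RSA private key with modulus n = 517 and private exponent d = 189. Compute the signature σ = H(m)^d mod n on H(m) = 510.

(H(m))^2 ≡ 510^2 = 260100 ≡ 49
(H(m))^4 ≡ 49^2 = 2401 ≡ 333
(H(m))^8 ≡ 333^2 = 110889 ≡ 251
(H(m))^16 ≡ 251^2 = 63001 ≡ 444
(H(m))^32 ≡ 444^2 = 197136 ≡ 159
(H(m))^64 ≡ 159^2 = 25281 ≡ 465
(H(m))^128 ≡ 465^2 = 216225 ≡ 119
189 = 128 + 32 + 16 + 8 + 4 + 1, so (H(m))^189 ≡ 119·159·444·251·333·510 ≡ 113 (mod 517)

113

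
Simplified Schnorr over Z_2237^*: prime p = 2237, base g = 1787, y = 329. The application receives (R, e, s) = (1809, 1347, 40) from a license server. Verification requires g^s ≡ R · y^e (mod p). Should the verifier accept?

g^s mod p:
1787^2 = 3193369 ≡ 1170
1787^4 ≡ 1170^2 = 1368900 ≡ 2093
1787^8 ≡ 2093^2 = 4380649 ≡ 603
1787^16 ≡ 603^2 = 363609 ≡ 1215
1787^32 ≡ 1215^2 = 1476225 ≡ 2042
40 = 32 + 8, so 1787^40 ≡ 2042·603 ≡ 976 (mod 2237)
R · y^e mod p:
329^2 = 108241 ≡ 865
329^4 ≡ 865^2 = 748225 ≡ 1067
329^8 ≡ 1067^2 = 1138489 ≡ 2093
329^16 ≡ 2093^2 = 4380649 ≡ 603
329^32 ≡ 603^2 = 363609 ≡ 1215
329^64 ≡ 1215^2 = 1476225 ≡ 2042
329^128 ≡ 2042^2 = 4169764 ≡ 2233
329^256 ≡ 2233^2 = 4986289 ≡ 16
329^512 ≡ 16^2 = 256
329^1024 ≡ 256^2 = 65536 ≡ 663
1347 = 1024 + 256 + 64 + 2 + 1, so 329^1347 ≡ 663·16·2042·865·329 ≡ 1062 (mod 2237)
1809·1062 = 1921158 ≡ 1812 (mod 2237)
976 ≠ 1812; the check fails.

reject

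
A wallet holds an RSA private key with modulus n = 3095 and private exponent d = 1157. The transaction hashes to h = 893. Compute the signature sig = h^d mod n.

Squares mod 3095: h^1≡893, h^2≡2034, h^4≡2236, h^8≡1271, h^16≡2946, h^32≡536, h^64≡2556, h^128≡2686, h^256≡151, h^512≡1136, h^1024≡2976
1157 = 1024 + 128 + 4 + 1, so h^1157 ≡ 2976·2686·2236·893 ≡ 773 (mod 3095)

773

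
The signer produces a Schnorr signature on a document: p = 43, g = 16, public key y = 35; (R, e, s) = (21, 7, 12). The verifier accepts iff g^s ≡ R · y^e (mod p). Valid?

g^s mod p:
Squares mod 43: 16^1≡16, 16^2≡41, 16^4≡4, 16^8≡16
12 = 8 + 4, so 16^12 ≡ 16·4 ≡ 21 (mod 43)
R · y^e mod p:
Squares mod 43: 35^1≡35, 35^2≡21, 35^4≡11
7 = 4 + 2 + 1, so 35^7 ≡ 11·21·35 ≡ 1 (mod 43)
21·1 = 21 ≡ 21 (mod 43)
21 ≡ 21 (mod 43); signature holds.

yes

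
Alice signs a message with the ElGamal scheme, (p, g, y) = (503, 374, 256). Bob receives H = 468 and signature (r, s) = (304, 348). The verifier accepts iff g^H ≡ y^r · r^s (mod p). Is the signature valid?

invalid

Left side g^H mod p:
374^2 = 139876 ≡ 42
374^4 ≡ 42^2 = 1764 ≡ 255
374^8 ≡ 255^2 = 65025 ≡ 138
374^16 ≡ 138^2 = 19044 ≡ 433
374^32 ≡ 433^2 = 187489 ≡ 373
374^64 ≡ 373^2 = 139129 ≡ 301
374^128 ≡ 301^2 = 90601 ≡ 61
374^256 ≡ 61^2 = 3721 ≡ 200
468 = 256 + 128 + 64 + 16 + 4, so 374^468 ≡ 200·61·301·433·255 ≡ 441 (mod 503)
Right side y^r · r^s mod p:
256^2 = 65536 ≡ 146
256^4 ≡ 146^2 = 21316 ≡ 190
256^8 ≡ 190^2 = 36100 ≡ 387
256^16 ≡ 387^2 = 149769 ≡ 378
256^32 ≡ 378^2 = 142884 ≡ 32
256^64 ≡ 32^2 = 1024 ≡ 18
256^128 ≡ 18^2 = 324
256^256 ≡ 324^2 = 104976 ≡ 352
304 = 256 + 32 + 16, so 256^304 ≡ 352·32·378 ≡ 400 (mod 503)
304^2 = 92416 ≡ 367
304^4 ≡ 367^2 = 134689 ≡ 388
304^8 ≡ 388^2 = 150544 ≡ 147
304^16 ≡ 147^2 = 21609 ≡ 483
304^32 ≡ 483^2 = 233289 ≡ 400
304^64 ≡ 400^2 = 160000 ≡ 46
304^128 ≡ 46^2 = 2116 ≡ 104
304^256 ≡ 104^2 = 10816 ≡ 253
348 = 256 + 64 + 16 + 8 + 4, so 304^348 ≡ 253·46·483·147·388 ≡ 263 (mod 503)
400·263 = 105200 ≡ 73 (mod 503)
441 ≠ 73, so verification fails.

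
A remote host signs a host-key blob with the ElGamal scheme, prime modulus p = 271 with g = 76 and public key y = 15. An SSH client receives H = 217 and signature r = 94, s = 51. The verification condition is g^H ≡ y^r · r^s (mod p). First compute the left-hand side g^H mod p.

76^217 mod 271 = 120

120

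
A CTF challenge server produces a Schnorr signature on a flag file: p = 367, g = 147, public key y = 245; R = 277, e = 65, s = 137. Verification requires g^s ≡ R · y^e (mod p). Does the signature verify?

g^s mod p:
147^2 = 21609 ≡ 323
147^4 ≡ 323^2 = 104329 ≡ 101
147^8 ≡ 101^2 = 10201 ≡ 292
147^16 ≡ 292^2 = 85264 ≡ 120
147^32 ≡ 120^2 = 14400 ≡ 87
147^64 ≡ 87^2 = 7569 ≡ 229
147^128 ≡ 229^2 = 52441 ≡ 327
137 = 128 + 8 + 1, so 147^137 ≡ 327·292·147 ≡ 233 (mod 367)
R · y^e mod p:
245^2 = 60025 ≡ 204
245^4 ≡ 204^2 = 41616 ≡ 145
245^8 ≡ 145^2 = 21025 ≡ 106
245^16 ≡ 106^2 = 11236 ≡ 226
245^32 ≡ 226^2 = 51076 ≡ 63
245^64 ≡ 63^2 = 3969 ≡ 299
65 = 64 + 1, so 245^65 ≡ 299·245 ≡ 222 (mod 367)
277·222 = 61494 ≡ 205 (mod 367)
233 ≠ 205; the check fails.

does not verify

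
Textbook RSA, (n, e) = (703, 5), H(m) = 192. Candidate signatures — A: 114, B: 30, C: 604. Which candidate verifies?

Candidate A: 114^5 mod 703 = 95
Candidate B: 30^5 mod 703 = 102
Candidate C: 604^5 mod 703 = 192
  → matches H(m) = 192

C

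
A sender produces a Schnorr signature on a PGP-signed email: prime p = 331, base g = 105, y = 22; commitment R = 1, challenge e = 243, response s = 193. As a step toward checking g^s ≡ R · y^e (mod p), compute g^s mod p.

84

105^2 = 11025 ≡ 102
105^4 ≡ 102^2 = 10404 ≡ 143
105^8 ≡ 143^2 = 20449 ≡ 258
105^16 ≡ 258^2 = 66564 ≡ 33
105^32 ≡ 33^2 = 1089 ≡ 96
105^64 ≡ 96^2 = 9216 ≡ 279
105^128 ≡ 279^2 = 77841 ≡ 56
193 = 128 + 64 + 1, so 105^193 ≡ 56·279·105 ≡ 84 (mod 331)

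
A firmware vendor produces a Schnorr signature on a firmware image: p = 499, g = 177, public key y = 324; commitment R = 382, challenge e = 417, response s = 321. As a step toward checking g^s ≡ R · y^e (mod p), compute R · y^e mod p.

324^2 = 104976 ≡ 186
324^4 ≡ 186^2 = 34596 ≡ 165
324^8 ≡ 165^2 = 27225 ≡ 279
324^16 ≡ 279^2 = 77841 ≡ 496
324^32 ≡ 496^2 = 246016 ≡ 9
324^64 ≡ 9^2 = 81
324^128 ≡ 81^2 = 6561 ≡ 74
324^256 ≡ 74^2 = 5476 ≡ 486
417 = 256 + 128 + 32 + 1, so 324^417 ≡ 486·74·9·324 ≡ 186 (mod 499)
R · y^e ≡ 382·186 = 71052 ≡ 194 (mod 499)

194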